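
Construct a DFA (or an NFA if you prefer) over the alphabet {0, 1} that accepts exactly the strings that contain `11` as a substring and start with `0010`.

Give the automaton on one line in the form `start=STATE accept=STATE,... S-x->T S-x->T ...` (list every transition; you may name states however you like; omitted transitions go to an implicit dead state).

Run two small machines in parallel and take their product. The first has 3 states tracking whether and how much of `11` has been seen; the second has 6 states tracking whether the input so far still matches the prefix `0010`. A product state is a pair (one from each), accepting exactly when both do. Minimizing collapses redundant product states.
With 8 states:
        0   1  
>  S0   S1  S2 
   S1   S3  S2 
   S2   S2  S2 
   S3   S2  S4 
   S4   S5  S2 
   S5   S5  S6 
   S6   S5  S7 
 * S7   S7  S7 
(> = start, * = accepting)

start=S0 accept=S7 S0-0->S1 S0-1->S2 S1-0->S3 S1-1->S2 S2-0->S2 S2-1->S2 S3-0->S2 S3-1->S4 S4-0->S5 S4-1->S2 S5-0->S5 S5-1->S6 S6-0->S5 S6-1->S7 S7-0->S7 S7-1->S7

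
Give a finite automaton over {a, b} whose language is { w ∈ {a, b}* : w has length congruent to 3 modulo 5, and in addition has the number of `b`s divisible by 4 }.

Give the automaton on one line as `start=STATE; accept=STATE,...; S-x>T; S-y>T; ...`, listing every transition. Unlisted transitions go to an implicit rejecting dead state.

Handle the two conditions separately and then intersect. The first has 5 states tracking the input length modulo 5; the second has 4 states tracking the count of `b`s modulo 4. A product state is a pair (one from each), accepting exactly when both do.
With 20 states:
          a    b  
>  S0     S1   S2 
   S1     S3   S4 
   S2     S4   S5 
   S3     S6   S7 
   S4     S7   S8 
   S5     S8   S9 
 * S6    S10  S11 
   S7    S11  S12 
   S8    S12  S13 
   S9    S13  S10 
   S10    S0  S14 
   S11   S14  S15 
   S12   S15  S16 
   S13   S16   S0 
   S14    S2  S17 
   S15   S17  S18 
   S16   S18   S1 
   S17    S5  S19 
   S18   S19   S3 
   S19    S9   S6 
(> = start, * = accepting)

start=S0; accept=S6; S0-a>S1; S0-b>S2; S1-a>S3; S1-b>S4; S2-a>S4; S2-b>S5; S3-a>S6; S3-b>S7; S4-a>S7; S4-b>S8; S5-a>S8; S5-b>S9; S6-a>S10; S6-b>S11; S7-a>S11; S7-b>S12; S8-a>S12; S8-b>S13; S9-a>S13; S9-b>S10; S10-a>S0; S10-b>S14; S11-a>S14; S11-b>S15; S12-a>S15; S12-b>S16; S13-a>S16; S13-b>S0; S14-a>S2; S14-b>S17; S15-a>S17; S15-b>S18; S16-a>S18; S16-b>S1; S17-a>S5; S17-b>S19; S18-a>S19; S18-b>S3; S19-a>S9; S19-b>S6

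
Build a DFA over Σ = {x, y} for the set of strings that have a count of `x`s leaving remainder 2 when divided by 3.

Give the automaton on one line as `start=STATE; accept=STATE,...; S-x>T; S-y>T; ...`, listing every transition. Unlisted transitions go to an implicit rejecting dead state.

The only thing that matters is how many `x`s have appeared, reduced mod 3. Use one state per residue: q0 for 0, …, q2 for 2. Reading `x` moves to the next residue; anything else stays put. q2 is accepting.
3 states suffice.
        x   y  
>  q0   q1  q0 
   q1   q2  q1 
 * q2   q0  q2 
(> = start, * = accepting)

start=q0; accept=q2; q0-x>q1; q0-y>q0; q1-x>q2; q1-y>q1; q2-x>q0; q2-y>q2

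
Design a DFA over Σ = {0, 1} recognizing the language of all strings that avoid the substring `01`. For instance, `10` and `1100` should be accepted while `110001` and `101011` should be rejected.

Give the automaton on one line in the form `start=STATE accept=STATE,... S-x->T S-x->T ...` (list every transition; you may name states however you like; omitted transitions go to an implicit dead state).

This is the complement of 'contains `01`'. Use the same substring-matching states — q0 through q2 holding how much of `01` has just been matched — but flip the accepting set: everything except the trap q2 accepts.
3 states suffice.
        0   1  
>* q0   q1  q0 
 * q1   q1  q2 
   q2   q2  q2 
(> = start, * = accepting)

start=q0 accept=q0,q1 q0-0->q1 q0-1->q0 q1-0->q1 q1-1->q2 q2-0->q2 q2-1->q2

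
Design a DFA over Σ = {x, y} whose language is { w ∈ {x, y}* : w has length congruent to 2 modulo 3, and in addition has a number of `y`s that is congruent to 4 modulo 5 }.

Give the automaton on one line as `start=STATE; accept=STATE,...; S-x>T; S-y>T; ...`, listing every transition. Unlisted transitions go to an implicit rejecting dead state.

Run two small machines in parallel and take their product. The first has 3 states tracking the input length modulo 3; the second has 5 states tracking the count of `y`s modulo 5. A product state is a pair (one from each), accepting exactly when both do.
15 states suffice.
          x    y  
>  s0     s1   s2 
   s1     s3   s4 
   s2     s4   s5 
   s3     s0   s6 
   s4     s6   s7 
   s5     s7   s8 
   s6     s2   s9 
   s7     s9  s10 
   s8    s10  s11 
   s9     s5  s12 
   s10   s12  s13 
   s11   s13   s3 
   s12    s8  s14 
 * s13   s14   s0 
   s14   s11   s1 
(> = start, * = accepting)

start=s0; accept=s13; s0-x>s1; s0-y>s2; s1-x>s3; s1-y>s4; s2-x>s4; s2-y>s5; s3-x>s0; s3-y>s6; s4-x>s6; s4-y>s7; s5-x>s7; s5-y>s8; s6-x>s2; s6-y>s9; s7-x>s9; s7-y>s10; s8-x>s10; s8-y>s11; s9-x>s5; s9-y>s12; s10-x>s12; s10-y>s13; s11-x>s13; s11-y>s3; s12-x>s8; s12-y>s14; s13-x>s14; s13-y>s0; s14-x>s11; s14-y>s1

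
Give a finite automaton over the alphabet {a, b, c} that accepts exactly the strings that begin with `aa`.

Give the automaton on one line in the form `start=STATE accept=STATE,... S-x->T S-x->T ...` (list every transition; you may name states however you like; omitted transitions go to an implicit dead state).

start=q0 accept=q2 q0-a->q1 q0-b->q3 q0-c->q3 q1-a->q2 q1-b->q3 q1-c->q3 q2-a->q2 q2-b->q2 q2-c->q2 q3-a->q3 q3-b->q3 q3-c->q3

Check the first 2 symbols one by one: q0 through q1 record how many have matched `aa` so far; any wrong symbol goes to the dead state q3. After all 2 match we enter the accepting sink q2.
        a   b   c  
>  q0   q1  q3  q3 
   q1   q2  q3  q3 
 * q2   q2  q2  q2 
   q3   q3  q3  q3 
(> = start, * = accepting)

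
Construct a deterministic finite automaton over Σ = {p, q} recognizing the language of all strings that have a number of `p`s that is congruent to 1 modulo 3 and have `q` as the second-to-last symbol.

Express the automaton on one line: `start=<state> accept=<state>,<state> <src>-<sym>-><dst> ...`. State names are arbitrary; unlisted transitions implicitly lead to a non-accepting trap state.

Handle the two conditions separately and then intersect. The first has 3 states tracking the count of `p`s modulo 3; the second has 7 states tracking the last 2 symbols read. A product state is a pair (one from each), accepting exactly when both do. After merging equivalent states the machine shrinks.
A 7-state machine:
        p   q  
>  S0   S1  S2 
   S1   S3  S4 
   S2   S5  S2 
   S3   S0  S3 
   S4   S3  S6 
 * S5   S3  S4 
 * S6   S3  S6 
(> = start, * = accepting)

start=S0 accept=S5,S6 S0-p->S1 S0-q->S2 S1-p->S3 S1-q->S4 S2-p->S5 S2-q->S2 S3-p->S0 S3-q->S3 S4-p->S3 S4-q->S6 S5-p->S3 S5-q->S4 S6-p->S3 S6-q->S6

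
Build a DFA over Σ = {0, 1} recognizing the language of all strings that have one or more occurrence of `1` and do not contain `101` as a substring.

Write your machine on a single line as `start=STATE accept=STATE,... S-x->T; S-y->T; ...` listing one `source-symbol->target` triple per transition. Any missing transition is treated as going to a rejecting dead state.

start=S0; accept=S1,S2,S3,S4,S6,S7; S0-0->S0; S0-1->S1; S1-0->S2; S1-1->S3; S2-0->S4; S2-1->S5; S3-0->S6; S3-1->S3; S4-0->S4; S4-1->S3; S5-0->S5; S5-1->S5; S6-0->S7; S6-1->S5; S7-0->S7; S7-1->S3

Handle the two conditions separately and then intersect. One (3 states) tracks the count of `1`s, saturating at 2; the other (4 states) tracks partial matches of the forbidden pattern `101`. Each combined state is a pair, one component from each; accept when both components accept.
With 8 states:
        0   1  
>  S0   S0  S1 
 * S1   S2  S3 
 * S2   S4  S5 
 * S3   S6  S3 
 * S4   S4  S3 
   S5   S5  S5 
 * S6   S7  S5 
 * S7   S7  S3 
(> = start, * = accepting)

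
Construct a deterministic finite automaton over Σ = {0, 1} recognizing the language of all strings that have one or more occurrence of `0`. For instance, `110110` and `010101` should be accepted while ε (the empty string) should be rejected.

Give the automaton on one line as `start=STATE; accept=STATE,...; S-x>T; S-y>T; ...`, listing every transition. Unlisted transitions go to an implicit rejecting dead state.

start=S0; accept=S1,S2; S0-0>S1; S0-1>S0; S1-0>S2; S1-1>S1; S2-0>S2; S2-1>S2

Count `0`s, saturating at 2: state S0 means no `0` yet, S1 means one `0` seen, S2 means more than one. Each `0` increments (capped at S2); other symbols loop. Accept from {S1, S2}.
3 states suffice.
        0   1  
>  S0   S1  S0 
 * S1   S2  S1 
 * S2   S2  S2 
(> = start, * = accepting)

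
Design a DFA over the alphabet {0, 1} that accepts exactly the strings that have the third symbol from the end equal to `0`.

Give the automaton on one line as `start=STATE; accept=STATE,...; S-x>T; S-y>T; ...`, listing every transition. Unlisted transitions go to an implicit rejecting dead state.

Because acceptance depends on a position counted from the end, the machine has to buffer the most recent 3 symbols. Make each state the string of the last up-to-3 symbols read; on input `x` shift the window left and append `x`. Accept when the buffered window has length 3 and begins with `0`.
15 states suffice.
          0    1  
>  s0     s1   s2 
   s1     s3   s4 
   s2     s5   s6 
   s3     s7   s8 
   s4     s9  s10 
   s5    s11  s12 
   s6    s13  s14 
 * s7     s7   s8 
 * s8     s9  s10 
 * s9    s11  s12 
 * s10   s13  s14 
   s11    s7   s8 
   s12    s9  s10 
   s13   s11  s12 
   s14   s13  s14 
(> = start, * = accepting)

start=s0; accept=s7,s8,s9,s10; s0-0>s1; s0-1>s2; s1-0>s3; s1-1>s4; s2-0>s5; s2-1>s6; s3-0>s7; s3-1>s8; s4-0>s9; s4-1>s10; s5-0>s11; s5-1>s12; s6-0>s13; s6-1>s14; s7-0>s7; s7-1>s8; s8-0>s9; s8-1>s10; s9-0>s11; s9-1>s12; s10-0>s13; s10-1>s14; s11-0>s7; s11-1>s8; s12-0>s9; s12-1>s10; s13-0>s11; s13-1>s12; s14-0>s13; s14-1>s14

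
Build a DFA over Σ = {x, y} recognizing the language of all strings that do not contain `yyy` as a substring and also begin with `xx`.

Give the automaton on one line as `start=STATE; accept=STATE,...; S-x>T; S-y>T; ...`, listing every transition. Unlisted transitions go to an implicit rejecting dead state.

start=S0; accept=S3,S6,S8; S0-x>S1; S0-y>S2; S1-x>S3; S1-y>S2; S2-x>S4; S2-y>S5; S3-x>S3; S3-y>S6; S4-x>S4; S4-y>S2; S5-x>S4; S5-y>S7; S6-x>S3; S6-y>S8; S7-x>S7; S7-y>S7; S8-x>S3; S8-y>S9; S9-x>S9; S9-y>S9

Handle the two conditions separately and then intersect. The first has 4 states tracking partial matches of the forbidden pattern `yyy`; the second has 4 states tracking whether the input so far still matches the prefix `xx`. A product state is a pair (one from each), accepting exactly when both do.
A 10-state machine:
        x   y  
>  S0   S1  S2 
   S1   S3  S2 
   S2   S4  S5 
 * S3   S3  S6 
   S4   S4  S2 
   S5   S4  S7 
 * S6   S3  S8 
   S7   S7  S7 
 * S8   S3  S9 
   S9   S9  S9 
(> = start, * = accepting)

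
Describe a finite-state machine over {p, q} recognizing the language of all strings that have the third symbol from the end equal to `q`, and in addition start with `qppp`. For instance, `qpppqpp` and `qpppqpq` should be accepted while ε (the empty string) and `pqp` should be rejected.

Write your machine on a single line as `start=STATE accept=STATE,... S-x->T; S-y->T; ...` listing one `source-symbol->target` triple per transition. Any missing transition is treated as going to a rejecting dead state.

start=S0; accept=S20,S21,S22,S23; S0-p->S1; S0-q->S2; S1-p->S3; S1-q->S4; S2-p->S5; S2-q->S6; S3-p->S7; S3-q->S8; S4-p->S9; S4-q->S10; S5-p->S11; S5-q->S12; S6-p->S13; S6-q->S14; S7-p->S7; S7-q->S8; S8-p->S9; S8-q->S10; S9-p->S15; S9-q->S12; S10-p->S13; S10-q->S14; S11-p->S16; S11-q->S8; S12-p->S9; S12-q->S10; S13-p->S15; S13-q->S12; S14-p->S13; S14-q->S14; S15-p->S7; S15-q->S8; S16-p->S16; S16-q->S17; S17-p->S18; S17-q->S19; S18-p->S20; S18-q->S21; S19-p->S22; S19-q->S23; S20-p->S16; S20-q->S17; S21-p->S18; S21-q->S19; S22-p->S20; S22-q->S21; S23-p->S22; S23-q->S23

Run two small machines in parallel and take their product. One (15 states) tracks the last 3 symbols read; the other (6 states) tracks whether the input so far still matches the prefix `qppp`. Each combined state is a pair, one component from each; accept when both components accept.
A 24-state machine:
          p    q  
>  S0     S1   S2 
   S1     S3   S4 
   S2     S5   S6 
   S3     S7   S8 
   S4     S9  S10 
   S5    S11  S12 
   S6    S13  S14 
   S7     S7   S8 
   S8     S9  S10 
   S9    S15  S12 
   S10   S13  S14 
   S11   S16   S8 
   S12    S9  S10 
   S13   S15  S12 
   S14   S13  S14 
   S15    S7   S8 
   S16   S16  S17 
   S17   S18  S19 
   S18   S20  S21 
   S19   S22  S23 
 * S20   S16  S17 
 * S21   S18  S19 
 * S22   S20  S21 
 * S23   S22  S23 
(> = start, * = accepting)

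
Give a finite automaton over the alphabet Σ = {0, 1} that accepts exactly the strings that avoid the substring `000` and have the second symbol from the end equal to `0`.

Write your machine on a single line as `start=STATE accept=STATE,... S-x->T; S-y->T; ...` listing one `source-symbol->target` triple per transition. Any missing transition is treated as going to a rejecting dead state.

start=s0; accept=s3,s4; s0-0->s1; s0-1->s2; s1-0->s3; s1-1->s4; s2-0->s5; s2-1->s6; s3-0->s7; s3-1->s4; s4-0->s5; s4-1->s6; s5-0->s3; s5-1->s4; s6-0->s5; s6-1->s6; s7-0->s7; s7-1->s8; s8-0->s9; s8-1->s10; s9-0->s7; s9-1->s8; s10-0->s9; s10-1->s10

Build one automaton per condition and run them in lockstep. The first has 4 states tracking partial matches of the forbidden pattern `000`; the second has 7 states tracking the last 2 symbols read. A product state is a pair (one from each), accepting exactly when both do.
11 states suffice.
          0    1  
>  s0     s1   s2 
   s1     s3   s4 
   s2     s5   s6 
 * s3     s7   s4 
 * s4     s5   s6 
   s5     s3   s4 
   s6     s5   s6 
   s7     s7   s8 
   s8     s9  s10 
   s9     s7   s8 
   s10    s9  s10 
(> = start, * = accepting)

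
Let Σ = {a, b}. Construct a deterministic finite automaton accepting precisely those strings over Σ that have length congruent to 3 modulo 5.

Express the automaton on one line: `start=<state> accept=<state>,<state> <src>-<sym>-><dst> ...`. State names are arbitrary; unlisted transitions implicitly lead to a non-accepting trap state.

start=q0 accept=q3 q0-a->q1 q0-b->q1 q1-a->q2 q1-b->q2 q2-a->q3 q2-b->q3 q3-a->q4 q3-b->q4 q4-a->q0 q4-b->q0

Only the length mod 5 matters, so use a 5-cycle: from any state, every input symbol moves to the next state, wrapping q4 back to q0. Mark q3 accepting.
        a   b  
>  q0   q1  q1 
   q1   q2  q2 
   q2   q3  q3 
 * q3   q4  q4 
   q4   q0  q0 
(> = start, * = accepting)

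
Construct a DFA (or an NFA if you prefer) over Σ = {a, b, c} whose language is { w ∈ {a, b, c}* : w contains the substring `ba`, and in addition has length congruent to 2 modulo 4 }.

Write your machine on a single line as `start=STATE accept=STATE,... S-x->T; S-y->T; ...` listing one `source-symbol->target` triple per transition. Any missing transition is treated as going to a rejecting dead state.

start=q0; accept=q5; q0-a->q1; q0-b->q2; q0-c->q1; q1-a->q3; q1-b->q4; q1-c->q3; q2-a->q5; q2-b->q4; q2-c->q3; q3-a->q6; q3-b->q7; q3-c->q6; q4-a->q8; q4-b->q7; q4-c->q6; q5-a->q8; q5-b->q8; q5-c->q8; q6-a->q0; q6-b->q9; q6-c->q0; q7-a->q10; q7-b->q9; q7-c->q0; q8-a->q10; q8-b->q10; q8-c->q10; q9-a->q11; q9-b->q2; q9-c->q1; q10-a->q11; q10-b->q11; q10-c->q11; q11-a->q5; q11-b->q5; q11-c->q5

Run two small machines in parallel and take their product. The first has 3 states tracking whether and how much of `ba` has been seen; the second has 4 states tracking the input length modulo 4. A product state is a pair (one from each), accepting exactly when both do.
With 12 states:
          a    b    c  
>  q0     q1   q2   q1 
   q1     q3   q4   q3 
   q2     q5   q4   q3 
   q3     q6   q7   q6 
   q4     q8   q7   q6 
 * q5     q8   q8   q8 
   q6     q0   q9   q0 
   q7    q10   q9   q0 
   q8    q10  q10  q10 
   q9    q11   q2   q1 
   q10   q11  q11  q11 
   q11    q5   q5   q5 
(> = start, * = accepting)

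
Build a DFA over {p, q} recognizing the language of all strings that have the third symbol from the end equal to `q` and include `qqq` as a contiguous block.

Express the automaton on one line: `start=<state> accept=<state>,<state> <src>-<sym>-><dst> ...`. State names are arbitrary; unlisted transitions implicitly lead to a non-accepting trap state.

Build one automaton per condition and run them in lockstep. One (15 states) tracks the last 3 symbols read; the other (4 states) tracks whether and how much of `qqq` has been seen. Each combined state is a pair, one component from each; accept when both components accept.
With 22 states:
          p    q  
>  s0     s1   s2 
   s1     s3   s4 
   s2     s5   s6 
   s3     s7   s8 
   s4     s9  s10 
   s5    s11  s12 
   s6    s13  s14 
   s7     s7   s8 
   s8     s9  s10 
   s9    s11  s12 
   s10   s13  s14 
   s11    s7   s8 
   s12    s9  s10 
   s13   s11  s12 
 * s14   s15  s14 
 * s15   s16  s17 
 * s16   s18  s19 
 * s17   s20  s21 
   s18   s18  s19 
   s19   s20  s21 
   s20   s16  s17 
   s21   s15  s14 
(> = start, * = accepting)

start=s0 accept=s14,s15,s16,s17 s0-p->s1 s0-q->s2 s1-p->s3 s1-q->s4 s2-p->s5 s2-q->s6 s3-p->s7 s3-q->s8 s4-p->s9 s4-q->s10 s5-p->s11 s5-q->s12 s6-p->s13 s6-q->s14 s7-p->s7 s7-q->s8 s8-p->s9 s8-q->s10 s9-p->s11 s9-q->s12 s10-p->s13 s10-q->s14 s11-p->s7 s11-q->s8 s12-p->s9 s12-q->s10 s13-p->s11 s13-q->s12 s14-p->s15 s14-q->s14 s15-p->s16 s15-q->s17 s16-p->s18 s16-q->s19 s17-p->s20 s17-q->s21 s18-p->s18 s18-q->s19 s19-p->s20 s19-q->s21 s20-p->s16 s20-q->s17 s21-p->s15 s21-q->s14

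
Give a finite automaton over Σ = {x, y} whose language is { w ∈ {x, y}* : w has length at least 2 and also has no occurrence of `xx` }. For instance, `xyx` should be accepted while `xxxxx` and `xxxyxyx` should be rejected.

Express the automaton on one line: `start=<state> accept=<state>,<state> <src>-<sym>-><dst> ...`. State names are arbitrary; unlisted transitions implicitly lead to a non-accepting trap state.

Run two small machines in parallel and take their product. The first has 4 states tracking the input length, saturating at 3; the second has 3 states tracking partial matches of the forbidden pattern `xx`. A product state is a pair (one from each), accepting exactly when both do. After merging equivalent states the machine shrinks.
A 6-state machine:
        x   y  
>  q0   q1  q2 
   q1   q3  q4 
   q2   q5  q4 
   q3   q3  q3 
 * q4   q5  q4 
 * q5   q3  q4 
(> = start, * = accepting)

start=q0 accept=q4,q5 q0-x->q1 q0-y->q2 q1-x->q3 q1-y->q4 q2-x->q5 q2-y->q4 q3-x->q3 q3-y->q3 q4-x->q5 q4-y->q4 q5-x->q3 q5-y->q4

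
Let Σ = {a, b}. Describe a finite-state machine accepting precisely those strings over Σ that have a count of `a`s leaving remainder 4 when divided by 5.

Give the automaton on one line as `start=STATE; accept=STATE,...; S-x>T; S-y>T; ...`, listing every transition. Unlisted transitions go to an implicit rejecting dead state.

Keep the running count of `a`s modulo 5: each `a` advances along the cycle s0 → s1 → s2 → s3 → s4 → s0 while other symbols loop. Accept at s4.
With 5 states:
        a   b  
>  s0   s1  s0 
   s1   s2  s1 
   s2   s3  s2 
   s3   s4  s3 
 * s4   s0  s4 
(> = start, * = accepting)

start=s0; accept=s4; s0-a>s1; s0-b>s0; s1-a>s2; s1-b>s1; s2-a>s3; s2-b>s2; s3-a>s4; s3-b>s3; s4-a>s0; s4-b>s4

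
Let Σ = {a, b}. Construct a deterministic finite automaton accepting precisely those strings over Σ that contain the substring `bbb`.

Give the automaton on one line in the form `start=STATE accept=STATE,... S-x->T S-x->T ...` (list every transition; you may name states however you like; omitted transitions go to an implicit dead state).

start=q0 accept=q3 q0-a->q0 q0-b->q1 q1-a->q0 q1-b->q2 q2-a->q0 q2-b->q3 q3-a->q3 q3-b->q3

States q0..q2 record the length of the longest prefix of `bbb` that matches the current input suffix. Reaching q3 means `bbb` has been seen, and we stay there forever. Accept from q3.
        a   b  
>  q0   q0  q1 
   q1   q0  q2 
   q2   q0  q3 
 * q3   q3  q3 
(> = start, * = accepting)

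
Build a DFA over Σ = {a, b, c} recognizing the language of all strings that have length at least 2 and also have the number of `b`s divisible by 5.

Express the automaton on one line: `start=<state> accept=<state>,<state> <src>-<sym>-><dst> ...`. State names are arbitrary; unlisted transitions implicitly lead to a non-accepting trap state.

Run two small machines in parallel and take their product. The first has 4 states tracking the input length, saturating at 3; the second has 5 states tracking the count of `b`s modulo 5. A product state is a pair (one from each), accepting exactly when both do. After merging equivalent states the machine shrinks.
A 7-state machine:
        a   b   c  
>  q0   q1  q2  q1 
   q1   q3  q2  q3 
   q2   q2  q4  q2 
 * q3   q3  q2  q3 
   q4   q4  q5  q4 
   q5   q5  q6  q5 
   q6   q6  q3  q6 
(> = start, * = accepting)

start=q0 accept=q3 q0-a->q1 q0-b->q2 q0-c->q1 q1-a->q3 q1-b->q2 q1-c->q3 q2-a->q2 q2-b->q4 q2-c->q2 q3-a->q3 q3-b->q2 q3-c->q3 q4-a->q4 q4-b->q5 q4-c->q4 q5-a->q5 q5-b->q6 q5-c->q5 q6-a->q6 q6-b->q3 q6-c->q6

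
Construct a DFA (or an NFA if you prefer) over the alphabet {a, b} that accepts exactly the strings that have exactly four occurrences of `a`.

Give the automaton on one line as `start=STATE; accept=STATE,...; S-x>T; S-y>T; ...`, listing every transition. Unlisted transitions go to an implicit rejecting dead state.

Count `a`s, saturating at 5: states q0 through q4 mean 0 through 4 `a`s seen; q5 means more than 4. Each `a` increments (capped at q5); other symbols loop. Accept from {q4}.
6 states suffice.
        a   b  
>  q0   q1  q0 
   q1   q2  q1 
   q2   q3  q2 
   q3   q4  q3 
 * q4   q5  q4 
   q5   q5  q5 
(> = start, * = accepting)

start=q0; accept=q4; q0-a>q1; q0-b>q0; q1-a>q2; q1-b>q1; q2-a>q3; q2-b>q2; q3-a>q4; q3-b>q3; q4-a>q5; q4-b>q4; q5-a>q5; q5-b>q5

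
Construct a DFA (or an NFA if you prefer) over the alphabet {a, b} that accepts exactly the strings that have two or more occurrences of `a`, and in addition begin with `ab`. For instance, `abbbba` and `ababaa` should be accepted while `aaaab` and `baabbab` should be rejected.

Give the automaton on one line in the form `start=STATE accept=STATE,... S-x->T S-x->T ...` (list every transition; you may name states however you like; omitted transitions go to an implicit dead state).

Build one automaton per condition and run them in lockstep. The first has 4 states tracking the count of `a`s, saturating at 3; the second has 4 states tracking whether the input so far still matches the prefix `ab`. A product state is a pair (one from each), accepting exactly when both do.
        a   b  
>  s0   s1  s2 
   s1   s3  s4 
   s2   s5  s2 
   s3   s6  s3 
   s4   s7  s4 
   s5   s3  s5 
   s6   s6  s6 
 * s7   s8  s7 
 * s8   s8  s8 
(> = start, * = accepting)

start=s0 accept=s7,s8 s0-a->s1 s0-b->s2 s1-a->s3 s1-b->s4 s2-a->s5 s2-b->s2 s3-a->s6 s3-b->s3 s4-a->s7 s4-b->s4 s5-a->s3 s5-b->s5 s6-a->s6 s6-b->s6 s7-a->s8 s7-b->s7 s8-a->s8 s8-b->s8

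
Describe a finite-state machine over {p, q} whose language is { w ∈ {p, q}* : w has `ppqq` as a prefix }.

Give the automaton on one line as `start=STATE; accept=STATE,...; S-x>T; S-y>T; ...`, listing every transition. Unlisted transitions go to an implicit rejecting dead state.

Check the first 4 symbols one by one: s0 through s3 record how many have matched `ppqq` so far; any wrong symbol goes to the dead state s5. After all 4 match we enter the accepting sink s4.
        p   q  
>  s0   s1  s5 
   s1   s2  s5 
   s2   s5  s3 
   s3   s5  s4 
 * s4   s4  s4 
   s5   s5  s5 
(> = start, * = accepting)

start=s0; accept=s4; s0-p>s1; s0-q>s5; s1-p>s2; s1-q>s5; s2-p>s5; s2-q>s3; s3-p>s5; s3-q>s4; s4-p>s4; s4-q>s4; s5-p>s5; s5-q>s5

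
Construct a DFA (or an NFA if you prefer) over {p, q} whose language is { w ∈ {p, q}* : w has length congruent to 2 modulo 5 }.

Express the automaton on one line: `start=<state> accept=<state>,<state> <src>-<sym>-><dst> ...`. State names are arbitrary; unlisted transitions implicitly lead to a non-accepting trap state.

Count input length modulo 5: every symbol advances one step around the cycle A → B → C → D → E → A. Accept at C.
A 5-state machine:
       p  q 
>  A   B  B 
   B   C  C 
 * C   D  D 
   D   E  E 
   E   A  A 
(> = start, * = accepting)

start=A accept=C A-p->B A-q->B B-p->C B-q->C C-p->D C-q->D D-p->E D-q->E E-p->A E-q->A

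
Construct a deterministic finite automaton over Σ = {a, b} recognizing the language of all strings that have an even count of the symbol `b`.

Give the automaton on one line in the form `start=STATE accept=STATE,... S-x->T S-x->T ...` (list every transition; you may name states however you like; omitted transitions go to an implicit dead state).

Keep the running count of `b`s modulo 2: each `b` advances along the cycle s0 → s1 → s0 while other symbols loop. Accept at s0.
With 2 states:
        a   b  
>* s0   s0  s1 
   s1   s1  s0 
(> = start, * = accepting)

start=s0 accept=s0 s0-a->s0 s0-b->s1 s1-a->s1 s1-b->s0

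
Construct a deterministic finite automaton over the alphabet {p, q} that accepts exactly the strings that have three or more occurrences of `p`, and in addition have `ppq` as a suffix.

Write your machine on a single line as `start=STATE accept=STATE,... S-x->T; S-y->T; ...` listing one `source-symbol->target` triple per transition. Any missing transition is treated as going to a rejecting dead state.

Build one automaton per condition and run them in lockstep. One (5 states) tracks the count of `p`s, saturating at 4; the other (4 states) tracks how much of the suffix `ppq` has currently been matched. Each combined state is a pair, one component from each; accept when both components accept. Equivalent product states are then merged.
5 states suffice.
       p  q 
>  A   B  A 
   B   C  B 
   C   D  B 
   D   D  E 
 * E   C  B 
(> = start, * = accepting)

start=A; accept=E; A-p->B; A-q->A; B-p->C; B-q->B; C-p->D; C-q->B; D-p->D; D-q->E; E-p->C; E-q->B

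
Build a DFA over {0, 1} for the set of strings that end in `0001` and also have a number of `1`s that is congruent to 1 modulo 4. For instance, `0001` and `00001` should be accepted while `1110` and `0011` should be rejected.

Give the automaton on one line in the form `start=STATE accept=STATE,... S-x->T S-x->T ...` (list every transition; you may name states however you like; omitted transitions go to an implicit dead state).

Handle the two conditions separately and then intersect. The first has 5 states tracking how much of the suffix `0001` has currently been matched; the second has 4 states tracking the count of `1`s modulo 4. A product state is a pair (one from each), accepting exactly when both do. After merging equivalent states the machine shrinks.
8 states suffice.
        0   1  
>  q0   q1  q2 
   q1   q3  q2 
   q2   q2  q4 
   q3   q5  q2 
   q4   q4  q6 
   q5   q5  q7 
   q6   q6  q0 
 * q7   q2  q4 
(> = start, * = accepting)

start=q0 accept=q7 q0-0->q1 q0-1->q2 q1-0->q3 q1-1->q2 q2-0->q2 q2-1->q4 q3-0->q5 q3-1->q2 q4-0->q4 q4-1->q6 q5-0->q5 q5-1->q7 q6-0->q6 q6-1->q0 q7-0->q2 q7-1->q4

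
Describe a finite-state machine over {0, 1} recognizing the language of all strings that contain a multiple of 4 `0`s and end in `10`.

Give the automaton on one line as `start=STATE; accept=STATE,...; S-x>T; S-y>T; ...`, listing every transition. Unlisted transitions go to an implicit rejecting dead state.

Handle the two conditions separately and then intersect. The first has 4 states tracking the count of `0`s modulo 4; the second has 3 states tracking how much of the suffix `10` has currently been matched. A product state is a pair (one from each), accepting exactly when both do. Minimizing collapses redundant product states.
With 6 states:
        0   1  
>  q0   q1  q0 
   q1   q2  q1 
   q2   q3  q2 
   q3   q0  q4 
   q4   q5  q4 
 * q5   q1  q0 
(> = start, * = accepting)

start=q0; accept=q5; q0-0>q1; q0-1>q0; q1-0>q2; q1-1>q1; q2-0>q3; q2-1>q2; q3-0>q0; q3-1>q4; q4-0>q5; q4-1>q4; q5-0>q1; q5-1>q0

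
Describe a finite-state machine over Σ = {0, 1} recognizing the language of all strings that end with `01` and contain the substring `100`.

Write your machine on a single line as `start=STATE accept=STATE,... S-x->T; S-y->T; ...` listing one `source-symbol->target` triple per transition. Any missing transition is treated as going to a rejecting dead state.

start=S0; accept=S4; S0-0->S0; S0-1->S1; S1-0->S2; S1-1->S1; S2-0->S3; S2-1->S1; S3-0->S3; S3-1->S4; S4-0->S3; S4-1->S5; S5-0->S3; S5-1->S5

Run two small machines in parallel and take their product. The first has 3 states tracking how much of the suffix `01` has currently been matched; the second has 4 states tracking whether and how much of `100` has been seen. A product state is a pair (one from each), accepting exactly when both do. Equivalent product states are then merged.
6 states suffice.
        0   1  
>  S0   S0  S1 
   S1   S2  S1 
   S2   S3  S1 
   S3   S3  S4 
 * S4   S3  S5 
   S5   S3  S5 
(> = start, * = accepting)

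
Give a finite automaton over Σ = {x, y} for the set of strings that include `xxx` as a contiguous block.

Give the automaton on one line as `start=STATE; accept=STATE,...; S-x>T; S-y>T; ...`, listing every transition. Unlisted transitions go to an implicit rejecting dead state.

Track how much of `xxx` has been matched so far: state S0 is no progress, S3 is the absorbing accept state reached once `xxx` has occurred. Intermediate states record partial matches; on a mismatch, fall back to the longest reusable overlap.
A 4-state machine:
        x   y  
>  S0   S1  S0 
   S1   S2  S0 
   S2   S3  S0 
 * S3   S3  S3 
(> = start, * = accepting)

start=S0; accept=S3; S0-x>S1; S0-y>S0; S1-x>S2; S1-y>S0; S2-x>S3; S2-y>S0; S3-x>S3; S3-y>S3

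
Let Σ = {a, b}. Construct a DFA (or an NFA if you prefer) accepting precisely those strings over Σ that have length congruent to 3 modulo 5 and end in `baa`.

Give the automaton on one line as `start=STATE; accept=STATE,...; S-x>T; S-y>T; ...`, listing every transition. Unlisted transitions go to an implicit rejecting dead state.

start=S0; accept=S9; S0-a>S1; S0-b>S2; S1-a>S3; S1-b>S4; S2-a>S5; S2-b>S4; S3-a>S6; S3-b>S7; S4-a>S8; S4-b>S7; S5-a>S9; S5-b>S7; S6-a>S10; S6-b>S11; S7-a>S12; S7-b>S11; S8-a>S13; S8-b>S11; S9-a>S10; S9-b>S11; S10-a>S0; S10-b>S14; S11-a>S15; S11-b>S14; S12-a>S16; S12-b>S14; S13-a>S0; S13-b>S14; S14-a>S17; S14-b>S2; S15-a>S18; S15-b>S2; S16-a>S1; S16-b>S2; S17-a>S19; S17-b>S4; S18-a>S3; S18-b>S4; S19-a>S6; S19-b>S7

Run two small machines in parallel and take their product. One (5 states) tracks the input length modulo 5; the other (4 states) tracks how much of the suffix `baa` has currently been matched. Each combined state is a pair, one component from each; accept when both components accept.
With 20 states:
          a    b  
>  S0     S1   S2 
   S1     S3   S4 
   S2     S5   S4 
   S3     S6   S7 
   S4     S8   S7 
   S5     S9   S7 
   S6    S10  S11 
   S7    S12  S11 
   S8    S13  S11 
 * S9    S10  S11 
   S10    S0  S14 
   S11   S15  S14 
   S12   S16  S14 
   S13    S0  S14 
   S14   S17   S2 
   S15   S18   S2 
   S16    S1   S2 
   S17   S19   S4 
   S18    S3   S4 
   S19    S6   S7 
(> = start, * = accepting)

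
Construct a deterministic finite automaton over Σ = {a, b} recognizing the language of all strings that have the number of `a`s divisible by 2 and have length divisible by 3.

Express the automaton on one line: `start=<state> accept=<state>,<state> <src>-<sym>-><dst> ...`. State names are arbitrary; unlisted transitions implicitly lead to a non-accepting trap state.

start=q0 accept=q0 q0-a->q1 q0-b->q2 q1-a->q3 q1-b->q4 q2-a->q4 q2-b->q3 q3-a->q5 q3-b->q0 q4-a->q0 q4-b->q5 q5-a->q2 q5-b->q1

Run two small machines in parallel and take their product. One (2 states) tracks the count of `a`s modulo 2; the other (3 states) tracks the input length modulo 3. Each combined state is a pair, one component from each; accept when both components accept.
        a   b  
>* q0   q1  q2 
   q1   q3  q4 
   q2   q4  q3 
   q3   q5  q0 
   q4   q0  q5 
   q5   q2  q1 
(> = start, * = accepting)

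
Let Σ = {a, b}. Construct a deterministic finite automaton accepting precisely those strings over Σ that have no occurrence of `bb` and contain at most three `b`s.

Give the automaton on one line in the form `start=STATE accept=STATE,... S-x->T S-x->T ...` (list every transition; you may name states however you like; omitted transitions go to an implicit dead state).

start=s0 accept=s0,s1,s2,s4,s6,s8,s9 s0-a->s0 s0-b->s1 s1-a->s2 s1-b->s3 s2-a->s2 s2-b->s4 s3-a->s3 s3-b->s5 s4-a->s6 s4-b->s5 s5-a->s5 s5-b->s7 s6-a->s6 s6-b->s8 s7-a->s7 s7-b->s7 s8-a->s9 s8-b->s7 s9-a->s9 s9-b->s10 s10-a->s11 s10-b->s7 s11-a->s11 s11-b->s10

Build one automaton per condition and run them in lockstep. The first has 3 states tracking partial matches of the forbidden pattern `bb`; the second has 5 states tracking the count of `b`s, saturating at 4. A product state is a pair (one from each), accepting exactly when both do.
A 12-state machine:
          a    b  
>* s0     s0   s1 
 * s1     s2   s3 
 * s2     s2   s4 
   s3     s3   s5 
 * s4     s6   s5 
   s5     s5   s7 
 * s6     s6   s8 
   s7     s7   s7 
 * s8     s9   s7 
 * s9     s9  s10 
   s10   s11   s7 
   s11   s11  s10 
(> = start, * = accepting)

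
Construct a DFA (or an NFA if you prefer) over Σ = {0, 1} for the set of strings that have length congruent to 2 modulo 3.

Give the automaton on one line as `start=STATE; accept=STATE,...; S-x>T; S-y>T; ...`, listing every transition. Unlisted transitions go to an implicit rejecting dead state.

Only the length mod 3 matters, so use a 3-cycle: from any state, every input symbol moves to the next state, wrapping C back to A. Mark C accepting.
       0  1 
>  A   B  B 
   B   C  C 
 * C   A  A 
(> = start, * = accepting)

start=A; accept=C; A-0>B; A-1>B; B-0>C; B-1>C; C-0>A; C-1>A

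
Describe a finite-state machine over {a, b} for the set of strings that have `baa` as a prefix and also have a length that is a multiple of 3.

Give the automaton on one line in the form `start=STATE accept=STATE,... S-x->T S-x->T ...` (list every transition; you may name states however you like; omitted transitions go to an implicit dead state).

start=S0 accept=S4 S0-a->S1 S0-b->S2 S1-a->S1 S1-b->S1 S2-a->S3 S2-b->S1 S3-a->S4 S3-b->S1 S4-a->S5 S4-b->S5 S5-a->S6 S5-b->S6 S6-a->S4 S6-b->S4

Build one automaton per condition and run them in lockstep. One (5 states) tracks whether the input so far still matches the prefix `baa`; the other (3 states) tracks the input length modulo 3. Each combined state is a pair, one component from each; accept when both components accept. Minimizing collapses redundant product states.
A 7-state machine:
        a   b  
>  S0   S1  S2 
   S1   S1  S1 
   S2   S3  S1 
   S3   S4  S1 
 * S4   S5  S5 
   S5   S6  S6 
   S6   S4  S4 
(> = start, * = accepting)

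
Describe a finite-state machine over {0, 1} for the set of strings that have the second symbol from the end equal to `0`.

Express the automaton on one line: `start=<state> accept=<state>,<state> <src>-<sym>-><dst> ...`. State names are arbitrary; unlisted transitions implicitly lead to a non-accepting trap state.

start=q0 accept=q3,q4 q0-0->q1 q0-1->q2 q1-0->q3 q1-1->q4 q2-0->q5 q2-1->q6 q3-0->q3 q3-1->q4 q4-0->q5 q4-1->q6 q5-0->q3 q5-1->q4 q6-0->q5 q6-1->q6

Because acceptance depends on a position counted from the end, the machine has to buffer the most recent 2 symbols. Make each state the string of the last up-to-2 symbols read; on input `x` shift the window left and append `x`. Accept when the buffered window has length 2 and begins with `0`.
A 7-state machine:
        0   1  
>  q0   q1  q2 
   q1   q3  q4 
   q2   q5  q6 
 * q3   q3  q4 
 * q4   q5  q6 
   q5   q3  q4 
   q6   q5  q6 
(> = start, * = accepting)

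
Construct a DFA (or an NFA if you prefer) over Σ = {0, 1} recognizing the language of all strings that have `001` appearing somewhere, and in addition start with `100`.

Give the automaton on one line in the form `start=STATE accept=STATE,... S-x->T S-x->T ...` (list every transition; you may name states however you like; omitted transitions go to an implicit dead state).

start=s0 accept=s8 s0-0->s1 s0-1->s2 s1-0->s3 s1-1->s4 s2-0->s5 s2-1->s4 s3-0->s3 s3-1->s6 s4-0->s1 s4-1->s4 s5-0->s7 s5-1->s4 s6-0->s6 s6-1->s6 s7-0->s7 s7-1->s8 s8-0->s8 s8-1->s8

Handle the two conditions separately and then intersect. The first has 4 states tracking whether and how much of `001` has been seen; the second has 5 states tracking whether the input so far still matches the prefix `100`. A product state is a pair (one from each), accepting exactly when both do.
        0   1  
>  s0   s1  s2 
   s1   s3  s4 
   s2   s5  s4 
   s3   s3  s6 
   s4   s1  s4 
   s5   s7  s4 
   s6   s6  s6 
   s7   s7  s8 
 * s8   s8  s8 
(> = start, * = accepting)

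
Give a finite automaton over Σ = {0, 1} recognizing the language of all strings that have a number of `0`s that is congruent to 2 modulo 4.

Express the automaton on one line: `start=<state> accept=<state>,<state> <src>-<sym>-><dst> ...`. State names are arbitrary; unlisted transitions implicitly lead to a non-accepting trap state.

start=S0 accept=S2 S0-0->S1 S0-1->S0 S1-0->S2 S1-1->S1 S2-0->S3 S2-1->S2 S3-0->S0 S3-1->S3

The only thing that matters is how many `0`s have appeared, reduced mod 4. Use one state per residue: S0 for 0, …, S3 for 3. Reading `0` moves to the next residue; anything else stays put. S2 is accepting.
        0   1  
>  S0   S1  S0 
   S1   S2  S1 
 * S2   S3  S2 
   S3   S0  S3 
(> = start, * = accepting)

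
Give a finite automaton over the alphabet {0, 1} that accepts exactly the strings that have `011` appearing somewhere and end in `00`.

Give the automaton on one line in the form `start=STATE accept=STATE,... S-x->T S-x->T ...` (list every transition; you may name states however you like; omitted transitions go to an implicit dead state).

Run two small machines in parallel and take their product. One (4 states) tracks whether and how much of `011` has been seen; the other (3 states) tracks how much of the suffix `00` has currently been matched. Each combined state is a pair, one component from each; accept when both components accept.
        0   1  
>  S0   S1  S0 
   S1   S2  S3 
   S2   S2  S3 
   S3   S1  S4 
   S4   S5  S4 
   S5   S6  S4 
 * S6   S6  S4 
(> = start, * = accepting)

start=S0 accept=S6 S0-0->S1 S0-1->S0 S1-0->S2 S1-1->S3 S2-0->S2 S2-1->S3 S3-0->S1 S3-1->S4 S4-0->S5 S4-1->S4 S5-0->S6 S5-1->S4 S6-0->S6 S6-1->S4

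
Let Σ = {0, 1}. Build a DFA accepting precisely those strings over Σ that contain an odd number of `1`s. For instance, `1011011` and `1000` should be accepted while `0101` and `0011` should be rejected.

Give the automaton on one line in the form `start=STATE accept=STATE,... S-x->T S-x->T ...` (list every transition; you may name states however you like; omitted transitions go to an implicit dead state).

Keep the running count of `1`s modulo 2: each `1` advances along the cycle s0 → s1 → s0 while other symbols loop. Accept at s1.
        0   1  
>  s0   s0  s1 
 * s1   s1  s0 
(> = start, * = accepting)

start=s0 accept=s1 s0-0->s0 s0-1->s1 s1-0->s1 s1-1->s0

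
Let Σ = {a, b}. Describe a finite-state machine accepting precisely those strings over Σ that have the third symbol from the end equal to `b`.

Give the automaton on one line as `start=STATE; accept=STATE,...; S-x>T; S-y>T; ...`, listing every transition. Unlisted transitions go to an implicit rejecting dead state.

start=s0; accept=s11,s12,s13,s14; s0-a>s1; s0-b>s2; s1-a>s3; s1-b>s4; s2-a>s5; s2-b>s6; s3-a>s7; s3-b>s8; s4-a>s9; s4-b>s10; s5-a>s11; s5-b>s12; s6-a>s13; s6-b>s14; s7-a>s7; s7-b>s8; s8-a>s9; s8-b>s10; s9-a>s11; s9-b>s12; s10-a>s13; s10-b>s14; s11-a>s7; s11-b>s8; s12-a>s9; s12-b>s10; s13-a>s11; s13-b>s12; s14-a>s13; s14-b>s14

A DFA must remember the last 3 symbols (since which symbol is third-to-last isn't known until the input ends). Use one state per possible window of the last ≤3 symbols; accept from those whose window starts with `b`.
A 15-state machine:
          a    b  
>  s0     s1   s2 
   s1     s3   s4 
   s2     s5   s6 
   s3     s7   s8 
   s4     s9  s10 
   s5    s11  s12 
   s6    s13  s14 
   s7     s7   s8 
   s8     s9  s10 
   s9    s11  s12 
   s10   s13  s14 
 * s11    s7   s8 
 * s12    s9  s10 
 * s13   s11  s12 
 * s14   s13  s14 
(> = start, * = accepting)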